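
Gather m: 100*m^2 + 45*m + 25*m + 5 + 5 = 100*m^2 + 70*m + 10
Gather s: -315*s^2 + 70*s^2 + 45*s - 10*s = -245*s^2 + 35*s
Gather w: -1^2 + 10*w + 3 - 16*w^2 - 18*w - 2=-16*w^2 - 8*w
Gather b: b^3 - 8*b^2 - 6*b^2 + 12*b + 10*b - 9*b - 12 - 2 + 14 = b^3 - 14*b^2 + 13*b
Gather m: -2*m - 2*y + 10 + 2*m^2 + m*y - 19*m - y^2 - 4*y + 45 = 2*m^2 + m*(y - 21) - y^2 - 6*y + 55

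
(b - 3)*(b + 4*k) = b^2 + 4*b*k - 3*b - 12*k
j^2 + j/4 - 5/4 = (j - 1)*(j + 5/4)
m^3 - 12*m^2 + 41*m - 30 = (m - 6)*(m - 5)*(m - 1)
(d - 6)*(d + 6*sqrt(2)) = d^2 - 6*d + 6*sqrt(2)*d - 36*sqrt(2)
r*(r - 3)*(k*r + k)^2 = k^2*r^4 - k^2*r^3 - 5*k^2*r^2 - 3*k^2*r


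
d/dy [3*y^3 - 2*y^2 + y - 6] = 9*y^2 - 4*y + 1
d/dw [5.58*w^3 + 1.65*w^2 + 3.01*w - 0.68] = 16.74*w^2 + 3.3*w + 3.01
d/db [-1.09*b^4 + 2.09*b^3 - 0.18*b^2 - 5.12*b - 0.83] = -4.36*b^3 + 6.27*b^2 - 0.36*b - 5.12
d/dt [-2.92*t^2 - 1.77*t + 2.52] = -5.84*t - 1.77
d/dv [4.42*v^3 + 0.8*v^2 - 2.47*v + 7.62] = 13.26*v^2 + 1.6*v - 2.47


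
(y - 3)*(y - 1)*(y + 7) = y^3 + 3*y^2 - 25*y + 21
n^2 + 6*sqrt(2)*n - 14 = (n - sqrt(2))*(n + 7*sqrt(2))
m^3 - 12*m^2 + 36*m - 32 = (m - 8)*(m - 2)^2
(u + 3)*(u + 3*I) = u^2 + 3*u + 3*I*u + 9*I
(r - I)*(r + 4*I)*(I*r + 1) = I*r^3 - 2*r^2 + 7*I*r + 4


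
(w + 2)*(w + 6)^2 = w^3 + 14*w^2 + 60*w + 72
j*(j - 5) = j^2 - 5*j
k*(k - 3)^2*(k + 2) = k^4 - 4*k^3 - 3*k^2 + 18*k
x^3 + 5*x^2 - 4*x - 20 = (x - 2)*(x + 2)*(x + 5)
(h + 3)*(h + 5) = h^2 + 8*h + 15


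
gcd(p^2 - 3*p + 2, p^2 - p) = p - 1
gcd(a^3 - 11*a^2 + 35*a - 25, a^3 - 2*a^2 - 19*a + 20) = a^2 - 6*a + 5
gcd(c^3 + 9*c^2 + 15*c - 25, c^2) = 1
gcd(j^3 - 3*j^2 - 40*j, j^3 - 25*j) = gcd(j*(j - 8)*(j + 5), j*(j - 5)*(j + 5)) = j^2 + 5*j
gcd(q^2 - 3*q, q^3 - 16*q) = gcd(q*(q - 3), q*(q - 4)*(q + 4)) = q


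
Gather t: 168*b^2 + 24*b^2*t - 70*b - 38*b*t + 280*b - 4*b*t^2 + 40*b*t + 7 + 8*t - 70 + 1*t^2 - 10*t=168*b^2 + 210*b + t^2*(1 - 4*b) + t*(24*b^2 + 2*b - 2) - 63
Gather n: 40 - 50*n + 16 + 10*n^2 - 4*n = 10*n^2 - 54*n + 56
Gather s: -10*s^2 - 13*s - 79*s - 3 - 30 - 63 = -10*s^2 - 92*s - 96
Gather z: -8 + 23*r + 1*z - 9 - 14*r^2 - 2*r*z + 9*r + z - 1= -14*r^2 + 32*r + z*(2 - 2*r) - 18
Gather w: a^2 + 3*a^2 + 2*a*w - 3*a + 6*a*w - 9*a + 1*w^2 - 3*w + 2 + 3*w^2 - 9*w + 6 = 4*a^2 - 12*a + 4*w^2 + w*(8*a - 12) + 8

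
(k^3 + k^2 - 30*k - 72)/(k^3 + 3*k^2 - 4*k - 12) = (k^2 - 2*k - 24)/(k^2 - 4)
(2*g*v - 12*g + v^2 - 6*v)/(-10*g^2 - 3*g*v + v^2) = (v - 6)/(-5*g + v)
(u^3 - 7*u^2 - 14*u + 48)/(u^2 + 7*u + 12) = (u^2 - 10*u + 16)/(u + 4)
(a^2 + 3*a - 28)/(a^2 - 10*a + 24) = (a + 7)/(a - 6)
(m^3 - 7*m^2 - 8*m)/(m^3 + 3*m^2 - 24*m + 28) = m*(m^2 - 7*m - 8)/(m^3 + 3*m^2 - 24*m + 28)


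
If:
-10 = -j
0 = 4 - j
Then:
No Solution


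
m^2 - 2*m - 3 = (m - 3)*(m + 1)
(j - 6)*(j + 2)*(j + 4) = j^3 - 28*j - 48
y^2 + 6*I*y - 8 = (y + 2*I)*(y + 4*I)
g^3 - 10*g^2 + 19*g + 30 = (g - 6)*(g - 5)*(g + 1)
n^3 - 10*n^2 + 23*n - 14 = (n - 7)*(n - 2)*(n - 1)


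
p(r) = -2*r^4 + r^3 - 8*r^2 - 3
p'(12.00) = -13584.00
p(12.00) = -40899.00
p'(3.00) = -237.00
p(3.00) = -210.00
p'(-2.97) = 283.57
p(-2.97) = -255.38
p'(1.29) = -32.82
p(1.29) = -19.70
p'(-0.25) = 4.31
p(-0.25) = -3.52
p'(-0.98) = 26.09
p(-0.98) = -13.47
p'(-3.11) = 319.42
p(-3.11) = -297.56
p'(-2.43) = 171.39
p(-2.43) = -134.32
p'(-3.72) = 512.87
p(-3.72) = -548.19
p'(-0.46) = 8.77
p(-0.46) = -4.88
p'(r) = -8*r^3 + 3*r^2 - 16*r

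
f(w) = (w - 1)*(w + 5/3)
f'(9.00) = 18.67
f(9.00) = 85.33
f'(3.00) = 6.67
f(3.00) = 9.33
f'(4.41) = 9.49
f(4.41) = 20.72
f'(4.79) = 10.25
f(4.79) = 24.47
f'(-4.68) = -8.69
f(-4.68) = 17.12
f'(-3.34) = -6.01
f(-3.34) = 7.26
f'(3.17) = 7.01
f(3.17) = 10.50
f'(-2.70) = -4.73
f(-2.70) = 3.82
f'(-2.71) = -4.75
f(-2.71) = 3.87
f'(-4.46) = -8.25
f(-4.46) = 15.25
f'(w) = 2*w + 2/3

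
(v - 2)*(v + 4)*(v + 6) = v^3 + 8*v^2 + 4*v - 48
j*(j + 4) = j^2 + 4*j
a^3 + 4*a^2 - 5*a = a*(a - 1)*(a + 5)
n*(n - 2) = n^2 - 2*n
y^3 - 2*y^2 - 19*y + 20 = (y - 5)*(y - 1)*(y + 4)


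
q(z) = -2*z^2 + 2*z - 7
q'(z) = 2 - 4*z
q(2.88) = -17.83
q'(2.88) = -9.52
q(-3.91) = -45.40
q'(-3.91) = 17.64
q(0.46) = -6.50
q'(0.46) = 0.16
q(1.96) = -10.76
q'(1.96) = -5.84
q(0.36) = -6.54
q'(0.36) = 0.56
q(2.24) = -12.56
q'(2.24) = -6.96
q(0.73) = -6.61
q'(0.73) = -0.92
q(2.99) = -18.90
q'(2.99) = -9.96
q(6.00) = -67.00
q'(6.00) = -22.00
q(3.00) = -19.00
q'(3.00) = -10.00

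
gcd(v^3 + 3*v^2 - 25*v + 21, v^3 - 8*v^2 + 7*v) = v - 1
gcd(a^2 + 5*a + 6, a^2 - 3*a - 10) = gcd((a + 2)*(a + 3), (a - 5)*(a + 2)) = a + 2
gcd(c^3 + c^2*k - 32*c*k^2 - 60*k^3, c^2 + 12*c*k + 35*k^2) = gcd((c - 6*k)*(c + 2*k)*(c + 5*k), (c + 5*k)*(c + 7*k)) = c + 5*k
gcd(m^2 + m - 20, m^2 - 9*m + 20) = m - 4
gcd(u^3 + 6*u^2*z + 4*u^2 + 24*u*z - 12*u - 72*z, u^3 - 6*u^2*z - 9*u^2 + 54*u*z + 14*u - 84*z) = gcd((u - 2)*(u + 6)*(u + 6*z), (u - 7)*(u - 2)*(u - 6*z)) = u - 2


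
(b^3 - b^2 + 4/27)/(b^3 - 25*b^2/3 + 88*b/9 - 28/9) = (b + 1/3)/(b - 7)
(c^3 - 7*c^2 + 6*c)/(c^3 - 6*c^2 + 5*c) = (c - 6)/(c - 5)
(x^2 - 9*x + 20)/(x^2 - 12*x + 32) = (x - 5)/(x - 8)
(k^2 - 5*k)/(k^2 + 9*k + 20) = k*(k - 5)/(k^2 + 9*k + 20)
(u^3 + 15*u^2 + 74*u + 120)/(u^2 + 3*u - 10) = (u^2 + 10*u + 24)/(u - 2)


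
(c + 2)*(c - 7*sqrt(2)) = c^2 - 7*sqrt(2)*c + 2*c - 14*sqrt(2)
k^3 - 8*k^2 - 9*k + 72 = (k - 8)*(k - 3)*(k + 3)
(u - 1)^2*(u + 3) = u^3 + u^2 - 5*u + 3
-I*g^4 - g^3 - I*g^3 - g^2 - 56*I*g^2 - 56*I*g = g*(g - 8*I)*(g + 7*I)*(-I*g - I)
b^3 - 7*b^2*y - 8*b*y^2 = b*(b - 8*y)*(b + y)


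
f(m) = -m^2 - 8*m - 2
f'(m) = -2*m - 8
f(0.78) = -8.85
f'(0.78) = -9.56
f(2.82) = -32.51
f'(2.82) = -13.64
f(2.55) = -28.90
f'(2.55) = -13.10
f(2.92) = -33.89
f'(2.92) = -13.84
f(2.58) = -29.30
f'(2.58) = -13.16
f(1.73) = -18.83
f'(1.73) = -11.46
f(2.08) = -22.97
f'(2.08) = -12.16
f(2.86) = -33.06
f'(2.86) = -13.72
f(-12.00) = -50.00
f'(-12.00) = 16.00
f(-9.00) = -11.00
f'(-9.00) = 10.00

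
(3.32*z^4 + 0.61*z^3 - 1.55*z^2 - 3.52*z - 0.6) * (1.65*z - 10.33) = 5.478*z^5 - 33.2891*z^4 - 8.8588*z^3 + 10.2035*z^2 + 35.3716*z + 6.198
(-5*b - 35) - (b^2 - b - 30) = -b^2 - 4*b - 5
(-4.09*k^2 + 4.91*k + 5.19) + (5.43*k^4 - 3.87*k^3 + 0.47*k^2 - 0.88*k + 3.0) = 5.43*k^4 - 3.87*k^3 - 3.62*k^2 + 4.03*k + 8.19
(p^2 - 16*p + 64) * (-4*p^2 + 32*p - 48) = -4*p^4 + 96*p^3 - 816*p^2 + 2816*p - 3072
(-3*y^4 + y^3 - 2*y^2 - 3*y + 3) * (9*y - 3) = -27*y^5 + 18*y^4 - 21*y^3 - 21*y^2 + 36*y - 9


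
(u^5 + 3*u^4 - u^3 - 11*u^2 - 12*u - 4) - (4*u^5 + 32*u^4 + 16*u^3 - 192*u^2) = -3*u^5 - 29*u^4 - 17*u^3 + 181*u^2 - 12*u - 4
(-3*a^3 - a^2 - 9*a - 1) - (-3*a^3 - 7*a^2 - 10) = 6*a^2 - 9*a + 9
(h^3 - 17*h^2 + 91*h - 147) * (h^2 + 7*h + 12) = h^5 - 10*h^4 - 16*h^3 + 286*h^2 + 63*h - 1764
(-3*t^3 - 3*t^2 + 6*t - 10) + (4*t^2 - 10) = -3*t^3 + t^2 + 6*t - 20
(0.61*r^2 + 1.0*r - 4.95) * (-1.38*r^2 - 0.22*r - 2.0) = -0.8418*r^4 - 1.5142*r^3 + 5.391*r^2 - 0.911*r + 9.9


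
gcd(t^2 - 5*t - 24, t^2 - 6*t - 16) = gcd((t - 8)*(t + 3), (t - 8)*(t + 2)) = t - 8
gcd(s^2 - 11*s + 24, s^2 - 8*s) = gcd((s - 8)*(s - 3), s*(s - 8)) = s - 8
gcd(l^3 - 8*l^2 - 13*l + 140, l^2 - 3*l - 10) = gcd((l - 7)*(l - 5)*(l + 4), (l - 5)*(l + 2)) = l - 5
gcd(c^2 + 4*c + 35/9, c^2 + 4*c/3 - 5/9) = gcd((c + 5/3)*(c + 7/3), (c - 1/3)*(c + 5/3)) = c + 5/3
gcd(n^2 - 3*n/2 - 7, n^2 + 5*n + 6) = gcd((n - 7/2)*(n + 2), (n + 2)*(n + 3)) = n + 2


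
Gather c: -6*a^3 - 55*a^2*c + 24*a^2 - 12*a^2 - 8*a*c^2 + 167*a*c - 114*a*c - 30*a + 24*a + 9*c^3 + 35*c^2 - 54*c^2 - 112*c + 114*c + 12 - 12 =-6*a^3 + 12*a^2 - 6*a + 9*c^3 + c^2*(-8*a - 19) + c*(-55*a^2 + 53*a + 2)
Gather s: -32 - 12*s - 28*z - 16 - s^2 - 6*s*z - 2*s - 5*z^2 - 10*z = -s^2 + s*(-6*z - 14) - 5*z^2 - 38*z - 48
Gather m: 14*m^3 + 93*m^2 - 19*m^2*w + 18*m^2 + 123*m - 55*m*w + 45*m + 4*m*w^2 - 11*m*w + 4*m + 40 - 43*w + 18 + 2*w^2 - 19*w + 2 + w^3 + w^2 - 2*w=14*m^3 + m^2*(111 - 19*w) + m*(4*w^2 - 66*w + 172) + w^3 + 3*w^2 - 64*w + 60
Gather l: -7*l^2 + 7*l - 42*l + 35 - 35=-7*l^2 - 35*l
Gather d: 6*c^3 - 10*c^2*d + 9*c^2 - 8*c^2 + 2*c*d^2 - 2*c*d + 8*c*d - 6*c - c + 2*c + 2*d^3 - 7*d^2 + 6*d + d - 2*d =6*c^3 + c^2 - 5*c + 2*d^3 + d^2*(2*c - 7) + d*(-10*c^2 + 6*c + 5)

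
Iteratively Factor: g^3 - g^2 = (g)*(g^2 - g) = g*(g - 1)*(g)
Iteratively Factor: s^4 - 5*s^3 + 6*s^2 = (s - 3)*(s^3 - 2*s^2) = s*(s - 3)*(s^2 - 2*s) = s*(s - 3)*(s - 2)*(s)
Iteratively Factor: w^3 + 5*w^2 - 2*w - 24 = (w + 3)*(w^2 + 2*w - 8) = (w + 3)*(w + 4)*(w - 2)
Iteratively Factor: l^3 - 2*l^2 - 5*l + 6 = (l - 1)*(l^2 - l - 6) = (l - 1)*(l + 2)*(l - 3)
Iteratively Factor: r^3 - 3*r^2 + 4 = (r + 1)*(r^2 - 4*r + 4) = (r - 2)*(r + 1)*(r - 2)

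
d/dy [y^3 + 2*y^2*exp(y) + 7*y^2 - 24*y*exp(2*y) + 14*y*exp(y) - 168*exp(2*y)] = 2*y^2*exp(y) + 3*y^2 - 48*y*exp(2*y) + 18*y*exp(y) + 14*y - 360*exp(2*y) + 14*exp(y)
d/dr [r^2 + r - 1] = 2*r + 1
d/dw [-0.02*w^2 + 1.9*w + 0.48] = 1.9 - 0.04*w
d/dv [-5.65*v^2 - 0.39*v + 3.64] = -11.3*v - 0.39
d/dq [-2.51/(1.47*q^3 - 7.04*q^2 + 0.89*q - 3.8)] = (11.0691*q^2 - 35.3408*q + 2.2339)/(1.47*q^3 - 7.04*q^2 + 0.89*q - 3.8)^2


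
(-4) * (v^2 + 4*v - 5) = -4*v^2 - 16*v + 20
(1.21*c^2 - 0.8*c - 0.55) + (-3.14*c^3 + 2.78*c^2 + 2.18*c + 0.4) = -3.14*c^3 + 3.99*c^2 + 1.38*c - 0.15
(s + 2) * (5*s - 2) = 5*s^2 + 8*s - 4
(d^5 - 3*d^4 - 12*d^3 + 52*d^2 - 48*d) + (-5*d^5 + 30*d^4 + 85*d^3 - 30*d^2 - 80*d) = -4*d^5 + 27*d^4 + 73*d^3 + 22*d^2 - 128*d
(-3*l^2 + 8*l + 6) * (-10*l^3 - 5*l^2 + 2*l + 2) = 30*l^5 - 65*l^4 - 106*l^3 - 20*l^2 + 28*l + 12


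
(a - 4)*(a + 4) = a^2 - 16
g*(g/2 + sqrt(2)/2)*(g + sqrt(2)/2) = g^3/2 + 3*sqrt(2)*g^2/4 + g/2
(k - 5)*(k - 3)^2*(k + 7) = k^4 - 4*k^3 - 38*k^2 + 228*k - 315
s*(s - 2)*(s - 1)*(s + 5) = s^4 + 2*s^3 - 13*s^2 + 10*s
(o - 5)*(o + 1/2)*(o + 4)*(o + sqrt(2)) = o^4 - o^3/2 + sqrt(2)*o^3 - 41*o^2/2 - sqrt(2)*o^2/2 - 41*sqrt(2)*o/2 - 10*o - 10*sqrt(2)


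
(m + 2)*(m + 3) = m^2 + 5*m + 6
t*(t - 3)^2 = t^3 - 6*t^2 + 9*t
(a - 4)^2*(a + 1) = a^3 - 7*a^2 + 8*a + 16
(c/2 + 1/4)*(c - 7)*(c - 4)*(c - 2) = c^4/2 - 25*c^3/4 + 87*c^2/4 - 31*c/2 - 14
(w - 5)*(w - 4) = w^2 - 9*w + 20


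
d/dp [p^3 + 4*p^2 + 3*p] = 3*p^2 + 8*p + 3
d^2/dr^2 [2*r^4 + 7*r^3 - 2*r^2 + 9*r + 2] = 24*r^2 + 42*r - 4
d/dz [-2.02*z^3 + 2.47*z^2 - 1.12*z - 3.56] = -6.06*z^2 + 4.94*z - 1.12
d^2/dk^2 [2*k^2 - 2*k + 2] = 4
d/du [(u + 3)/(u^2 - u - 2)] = (u^2 - u - (u + 3)*(2*u - 1) - 2)/(-u^2 + u + 2)^2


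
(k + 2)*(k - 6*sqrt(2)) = k^2 - 6*sqrt(2)*k + 2*k - 12*sqrt(2)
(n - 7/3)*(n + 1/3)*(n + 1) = n^3 - n^2 - 25*n/9 - 7/9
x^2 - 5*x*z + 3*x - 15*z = (x + 3)*(x - 5*z)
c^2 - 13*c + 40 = (c - 8)*(c - 5)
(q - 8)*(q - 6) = q^2 - 14*q + 48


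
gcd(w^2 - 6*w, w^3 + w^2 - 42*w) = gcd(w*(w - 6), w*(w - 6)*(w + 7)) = w^2 - 6*w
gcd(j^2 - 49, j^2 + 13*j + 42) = j + 7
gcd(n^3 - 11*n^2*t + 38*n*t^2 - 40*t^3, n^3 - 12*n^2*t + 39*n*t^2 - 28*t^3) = -n + 4*t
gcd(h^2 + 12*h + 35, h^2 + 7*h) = h + 7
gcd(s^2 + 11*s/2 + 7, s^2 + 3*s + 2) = s + 2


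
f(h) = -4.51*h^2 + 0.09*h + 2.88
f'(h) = 0.09 - 9.02*h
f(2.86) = -33.75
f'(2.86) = -25.71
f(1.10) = -2.48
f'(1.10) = -9.83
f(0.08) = 2.86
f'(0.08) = -0.63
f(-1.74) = -10.93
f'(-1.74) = 15.78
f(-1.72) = -10.62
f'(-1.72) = 15.60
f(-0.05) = 2.86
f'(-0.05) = 0.54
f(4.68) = -95.48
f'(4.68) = -42.12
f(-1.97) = -14.80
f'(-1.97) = 17.86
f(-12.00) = -647.64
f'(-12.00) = 108.33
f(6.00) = -158.94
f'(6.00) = -54.03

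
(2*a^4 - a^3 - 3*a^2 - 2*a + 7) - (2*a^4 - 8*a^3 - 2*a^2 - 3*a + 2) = 7*a^3 - a^2 + a + 5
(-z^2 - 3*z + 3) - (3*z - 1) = -z^2 - 6*z + 4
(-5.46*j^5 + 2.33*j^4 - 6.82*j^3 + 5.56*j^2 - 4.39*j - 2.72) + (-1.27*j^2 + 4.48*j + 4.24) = -5.46*j^5 + 2.33*j^4 - 6.82*j^3 + 4.29*j^2 + 0.0900000000000007*j + 1.52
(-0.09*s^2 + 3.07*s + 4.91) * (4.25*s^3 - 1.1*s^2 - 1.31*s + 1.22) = -0.3825*s^5 + 13.1465*s^4 + 17.6084*s^3 - 9.5325*s^2 - 2.6867*s + 5.9902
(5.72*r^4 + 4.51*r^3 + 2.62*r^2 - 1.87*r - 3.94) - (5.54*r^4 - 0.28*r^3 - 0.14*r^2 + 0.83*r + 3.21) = 0.18*r^4 + 4.79*r^3 + 2.76*r^2 - 2.7*r - 7.15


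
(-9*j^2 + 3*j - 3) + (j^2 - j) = -8*j^2 + 2*j - 3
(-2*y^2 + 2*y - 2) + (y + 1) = -2*y^2 + 3*y - 1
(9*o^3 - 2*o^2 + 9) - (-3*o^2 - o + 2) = 9*o^3 + o^2 + o + 7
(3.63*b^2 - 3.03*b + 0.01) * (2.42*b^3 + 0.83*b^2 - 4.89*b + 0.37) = 8.7846*b^5 - 4.3197*b^4 - 20.2414*b^3 + 16.1681*b^2 - 1.17*b + 0.0037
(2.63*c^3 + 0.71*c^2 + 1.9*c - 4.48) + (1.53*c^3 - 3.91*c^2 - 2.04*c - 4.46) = 4.16*c^3 - 3.2*c^2 - 0.14*c - 8.94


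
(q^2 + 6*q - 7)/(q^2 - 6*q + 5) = (q + 7)/(q - 5)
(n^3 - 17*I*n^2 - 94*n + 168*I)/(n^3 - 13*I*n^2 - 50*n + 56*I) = (n - 6*I)/(n - 2*I)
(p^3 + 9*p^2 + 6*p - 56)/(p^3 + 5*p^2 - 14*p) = (p + 4)/p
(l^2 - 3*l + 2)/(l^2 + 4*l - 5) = (l - 2)/(l + 5)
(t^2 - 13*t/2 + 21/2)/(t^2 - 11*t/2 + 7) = (t - 3)/(t - 2)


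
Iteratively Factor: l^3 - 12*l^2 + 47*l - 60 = (l - 4)*(l^2 - 8*l + 15) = (l - 4)*(l - 3)*(l - 5)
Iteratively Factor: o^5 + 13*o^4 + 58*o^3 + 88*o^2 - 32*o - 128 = (o + 4)*(o^4 + 9*o^3 + 22*o^2 - 32) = (o + 4)^2*(o^3 + 5*o^2 + 2*o - 8) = (o + 4)^3*(o^2 + o - 2) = (o + 2)*(o + 4)^3*(o - 1)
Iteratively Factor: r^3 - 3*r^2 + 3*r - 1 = (r - 1)*(r^2 - 2*r + 1) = (r - 1)^2*(r - 1)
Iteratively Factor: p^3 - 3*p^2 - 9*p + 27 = (p + 3)*(p^2 - 6*p + 9) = (p - 3)*(p + 3)*(p - 3)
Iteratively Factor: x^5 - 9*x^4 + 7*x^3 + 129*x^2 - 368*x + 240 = (x - 3)*(x^4 - 6*x^3 - 11*x^2 + 96*x - 80) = (x - 3)*(x - 1)*(x^3 - 5*x^2 - 16*x + 80) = (x - 3)*(x - 1)*(x + 4)*(x^2 - 9*x + 20) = (x - 4)*(x - 3)*(x - 1)*(x + 4)*(x - 5)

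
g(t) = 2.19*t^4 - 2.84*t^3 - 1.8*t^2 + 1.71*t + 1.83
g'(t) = 8.76*t^3 - 8.52*t^2 - 3.6*t + 1.71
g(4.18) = 438.68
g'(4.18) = 477.58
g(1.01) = 1.07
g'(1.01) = -1.59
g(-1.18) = 6.22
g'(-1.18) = -20.30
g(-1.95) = 44.37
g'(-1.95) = -88.62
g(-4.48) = 1095.58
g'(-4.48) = -940.82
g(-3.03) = 243.72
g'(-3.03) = -309.29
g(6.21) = 2519.85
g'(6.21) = 1748.66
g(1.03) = 1.04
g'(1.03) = -1.46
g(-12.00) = 50041.47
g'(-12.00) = -16319.25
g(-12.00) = 50041.47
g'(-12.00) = -16319.25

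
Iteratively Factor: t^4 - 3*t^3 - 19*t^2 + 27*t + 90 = (t + 3)*(t^3 - 6*t^2 - t + 30) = (t - 5)*(t + 3)*(t^2 - t - 6) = (t - 5)*(t - 3)*(t + 3)*(t + 2)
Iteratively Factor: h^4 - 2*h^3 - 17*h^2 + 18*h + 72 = (h + 3)*(h^3 - 5*h^2 - 2*h + 24) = (h - 4)*(h + 3)*(h^2 - h - 6) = (h - 4)*(h + 2)*(h + 3)*(h - 3)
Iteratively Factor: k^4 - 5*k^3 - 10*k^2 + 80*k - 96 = (k - 4)*(k^3 - k^2 - 14*k + 24) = (k - 4)*(k - 3)*(k^2 + 2*k - 8) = (k - 4)*(k - 3)*(k + 4)*(k - 2)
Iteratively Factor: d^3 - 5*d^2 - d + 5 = (d + 1)*(d^2 - 6*d + 5) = (d - 1)*(d + 1)*(d - 5)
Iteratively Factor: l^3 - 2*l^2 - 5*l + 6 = (l - 1)*(l^2 - l - 6) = (l - 3)*(l - 1)*(l + 2)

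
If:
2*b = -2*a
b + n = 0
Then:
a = n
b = -n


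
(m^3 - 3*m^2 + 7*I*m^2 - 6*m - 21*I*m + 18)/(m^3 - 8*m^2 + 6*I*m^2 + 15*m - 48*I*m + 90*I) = (m + I)/(m - 5)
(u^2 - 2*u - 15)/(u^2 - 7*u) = (u^2 - 2*u - 15)/(u*(u - 7))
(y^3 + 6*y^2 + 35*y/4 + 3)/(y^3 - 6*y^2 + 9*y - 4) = (y^3 + 6*y^2 + 35*y/4 + 3)/(y^3 - 6*y^2 + 9*y - 4)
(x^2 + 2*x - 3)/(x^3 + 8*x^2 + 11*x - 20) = (x + 3)/(x^2 + 9*x + 20)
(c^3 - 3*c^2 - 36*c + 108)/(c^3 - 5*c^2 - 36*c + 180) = (c - 3)/(c - 5)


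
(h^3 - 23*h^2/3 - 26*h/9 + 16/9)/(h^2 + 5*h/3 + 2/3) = (3*h^2 - 25*h + 8)/(3*(h + 1))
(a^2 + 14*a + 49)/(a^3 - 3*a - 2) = (a^2 + 14*a + 49)/(a^3 - 3*a - 2)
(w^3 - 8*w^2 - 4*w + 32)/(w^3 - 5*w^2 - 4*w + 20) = (w - 8)/(w - 5)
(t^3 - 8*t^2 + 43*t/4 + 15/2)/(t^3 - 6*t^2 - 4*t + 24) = (t^2 - 2*t - 5/4)/(t^2 - 4)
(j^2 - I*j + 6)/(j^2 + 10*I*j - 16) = (j - 3*I)/(j + 8*I)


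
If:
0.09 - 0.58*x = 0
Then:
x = 0.16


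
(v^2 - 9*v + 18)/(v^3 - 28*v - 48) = (v - 3)/(v^2 + 6*v + 8)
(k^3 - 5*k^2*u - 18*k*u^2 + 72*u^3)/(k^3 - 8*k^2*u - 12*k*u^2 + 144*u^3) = (-k + 3*u)/(-k + 6*u)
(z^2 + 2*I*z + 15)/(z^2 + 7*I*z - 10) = (z - 3*I)/(z + 2*I)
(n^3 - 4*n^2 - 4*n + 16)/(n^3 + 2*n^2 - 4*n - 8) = (n - 4)/(n + 2)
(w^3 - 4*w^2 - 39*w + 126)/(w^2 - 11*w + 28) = (w^2 + 3*w - 18)/(w - 4)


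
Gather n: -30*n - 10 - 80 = -30*n - 90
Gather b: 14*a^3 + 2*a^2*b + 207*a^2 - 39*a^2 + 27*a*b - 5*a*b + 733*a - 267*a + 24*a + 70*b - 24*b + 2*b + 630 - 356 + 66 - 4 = 14*a^3 + 168*a^2 + 490*a + b*(2*a^2 + 22*a + 48) + 336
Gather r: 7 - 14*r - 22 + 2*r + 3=-12*r - 12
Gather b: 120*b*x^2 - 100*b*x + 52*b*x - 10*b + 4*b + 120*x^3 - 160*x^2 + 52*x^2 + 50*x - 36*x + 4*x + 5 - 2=b*(120*x^2 - 48*x - 6) + 120*x^3 - 108*x^2 + 18*x + 3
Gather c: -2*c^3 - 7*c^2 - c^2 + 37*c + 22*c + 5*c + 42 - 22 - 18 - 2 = -2*c^3 - 8*c^2 + 64*c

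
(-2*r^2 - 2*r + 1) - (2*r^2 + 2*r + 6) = -4*r^2 - 4*r - 5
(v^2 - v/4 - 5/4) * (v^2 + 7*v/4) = v^4 + 3*v^3/2 - 27*v^2/16 - 35*v/16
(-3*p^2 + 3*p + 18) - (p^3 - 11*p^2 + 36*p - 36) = -p^3 + 8*p^2 - 33*p + 54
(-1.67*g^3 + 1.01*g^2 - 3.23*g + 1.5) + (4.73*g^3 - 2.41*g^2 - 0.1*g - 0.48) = 3.06*g^3 - 1.4*g^2 - 3.33*g + 1.02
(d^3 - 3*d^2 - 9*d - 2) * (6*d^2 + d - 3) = 6*d^5 - 17*d^4 - 60*d^3 - 12*d^2 + 25*d + 6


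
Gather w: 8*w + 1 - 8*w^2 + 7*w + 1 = -8*w^2 + 15*w + 2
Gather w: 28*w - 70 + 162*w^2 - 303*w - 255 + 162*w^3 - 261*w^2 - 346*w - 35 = 162*w^3 - 99*w^2 - 621*w - 360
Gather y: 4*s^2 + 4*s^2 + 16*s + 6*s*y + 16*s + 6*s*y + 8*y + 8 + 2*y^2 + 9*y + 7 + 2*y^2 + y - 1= 8*s^2 + 32*s + 4*y^2 + y*(12*s + 18) + 14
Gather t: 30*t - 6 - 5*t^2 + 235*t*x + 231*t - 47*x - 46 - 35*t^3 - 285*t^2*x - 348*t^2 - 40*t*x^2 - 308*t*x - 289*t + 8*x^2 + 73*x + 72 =-35*t^3 + t^2*(-285*x - 353) + t*(-40*x^2 - 73*x - 28) + 8*x^2 + 26*x + 20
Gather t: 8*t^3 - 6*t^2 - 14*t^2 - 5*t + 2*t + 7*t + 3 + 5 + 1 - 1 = 8*t^3 - 20*t^2 + 4*t + 8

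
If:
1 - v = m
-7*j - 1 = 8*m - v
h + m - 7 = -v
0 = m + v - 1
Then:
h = 6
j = 9*v/7 - 9/7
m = 1 - v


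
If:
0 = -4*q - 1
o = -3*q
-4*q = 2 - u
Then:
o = 3/4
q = -1/4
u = 1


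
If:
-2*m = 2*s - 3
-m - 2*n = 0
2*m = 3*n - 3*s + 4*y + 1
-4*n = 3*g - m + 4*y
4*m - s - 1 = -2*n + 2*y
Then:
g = -2/9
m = 17/15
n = -17/30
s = 11/30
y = 61/60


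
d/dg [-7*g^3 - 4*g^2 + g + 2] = -21*g^2 - 8*g + 1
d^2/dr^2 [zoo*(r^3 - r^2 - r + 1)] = zoo*(r + 1)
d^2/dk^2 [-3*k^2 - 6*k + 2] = -6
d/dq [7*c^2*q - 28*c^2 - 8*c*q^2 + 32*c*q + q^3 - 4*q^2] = 7*c^2 - 16*c*q + 32*c + 3*q^2 - 8*q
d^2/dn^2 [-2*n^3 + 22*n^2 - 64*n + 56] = 44 - 12*n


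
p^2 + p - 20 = (p - 4)*(p + 5)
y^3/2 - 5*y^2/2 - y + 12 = (y/2 + 1)*(y - 4)*(y - 3)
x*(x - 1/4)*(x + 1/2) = x^3 + x^2/4 - x/8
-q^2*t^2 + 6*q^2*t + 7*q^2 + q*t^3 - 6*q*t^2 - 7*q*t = (-q + t)*(t - 7)*(q*t + q)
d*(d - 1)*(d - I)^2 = d^4 - d^3 - 2*I*d^3 - d^2 + 2*I*d^2 + d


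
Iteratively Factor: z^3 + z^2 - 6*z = (z + 3)*(z^2 - 2*z) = z*(z + 3)*(z - 2)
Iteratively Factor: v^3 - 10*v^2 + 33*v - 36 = (v - 3)*(v^2 - 7*v + 12) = (v - 4)*(v - 3)*(v - 3)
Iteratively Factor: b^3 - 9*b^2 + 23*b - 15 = (b - 5)*(b^2 - 4*b + 3) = (b - 5)*(b - 1)*(b - 3)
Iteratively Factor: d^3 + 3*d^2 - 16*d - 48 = (d - 4)*(d^2 + 7*d + 12) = (d - 4)*(d + 4)*(d + 3)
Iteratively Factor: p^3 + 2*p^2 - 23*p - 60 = (p - 5)*(p^2 + 7*p + 12) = (p - 5)*(p + 4)*(p + 3)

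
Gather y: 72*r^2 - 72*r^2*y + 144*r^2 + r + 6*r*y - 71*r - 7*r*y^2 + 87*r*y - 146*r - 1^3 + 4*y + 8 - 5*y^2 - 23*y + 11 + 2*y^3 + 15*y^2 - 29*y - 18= 216*r^2 - 216*r + 2*y^3 + y^2*(10 - 7*r) + y*(-72*r^2 + 93*r - 48)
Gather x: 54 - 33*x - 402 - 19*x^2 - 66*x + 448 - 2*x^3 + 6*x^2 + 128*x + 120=-2*x^3 - 13*x^2 + 29*x + 220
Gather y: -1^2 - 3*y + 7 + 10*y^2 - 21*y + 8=10*y^2 - 24*y + 14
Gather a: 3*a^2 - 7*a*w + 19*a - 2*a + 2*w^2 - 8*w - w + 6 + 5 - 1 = 3*a^2 + a*(17 - 7*w) + 2*w^2 - 9*w + 10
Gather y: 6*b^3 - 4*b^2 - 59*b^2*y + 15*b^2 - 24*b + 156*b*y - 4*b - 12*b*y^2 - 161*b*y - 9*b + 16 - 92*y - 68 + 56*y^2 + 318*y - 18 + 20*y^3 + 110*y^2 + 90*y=6*b^3 + 11*b^2 - 37*b + 20*y^3 + y^2*(166 - 12*b) + y*(-59*b^2 - 5*b + 316) - 70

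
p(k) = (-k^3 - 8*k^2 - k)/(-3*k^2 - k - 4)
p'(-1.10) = -1.03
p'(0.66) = 1.54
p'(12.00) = 0.34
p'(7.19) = 0.37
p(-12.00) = -1.39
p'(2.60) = 0.63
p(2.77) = 2.87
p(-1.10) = 1.11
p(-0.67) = 0.56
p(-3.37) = 1.42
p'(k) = (6*k + 1)*(-k^3 - 8*k^2 - k)/(-3*k^2 - k - 4)^2 + (-3*k^2 - 16*k - 1)/(-3*k^2 - k - 4)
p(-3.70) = 1.33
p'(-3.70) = 0.27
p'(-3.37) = 0.24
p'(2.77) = 0.60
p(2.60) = 2.76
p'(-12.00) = 0.34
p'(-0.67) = -1.43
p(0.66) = 0.74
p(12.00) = 6.46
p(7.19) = 4.77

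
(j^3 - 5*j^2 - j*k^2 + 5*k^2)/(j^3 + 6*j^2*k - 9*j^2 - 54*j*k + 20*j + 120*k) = (j^2 - k^2)/(j^2 + 6*j*k - 4*j - 24*k)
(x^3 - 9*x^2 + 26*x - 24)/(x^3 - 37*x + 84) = (x - 2)/(x + 7)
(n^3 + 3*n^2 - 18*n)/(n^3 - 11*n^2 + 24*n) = (n + 6)/(n - 8)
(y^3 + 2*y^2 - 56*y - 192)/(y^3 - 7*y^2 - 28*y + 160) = (y^2 + 10*y + 24)/(y^2 + y - 20)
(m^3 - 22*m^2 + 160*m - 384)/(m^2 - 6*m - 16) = (m^2 - 14*m + 48)/(m + 2)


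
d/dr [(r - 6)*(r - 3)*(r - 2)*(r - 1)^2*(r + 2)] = 6*r^5 - 55*r^4 + 132*r^3 - 3*r^2 - 260*r + 180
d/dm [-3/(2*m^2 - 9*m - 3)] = 3*(4*m - 9)/(-2*m^2 + 9*m + 3)^2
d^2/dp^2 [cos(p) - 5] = -cos(p)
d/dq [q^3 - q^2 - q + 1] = 3*q^2 - 2*q - 1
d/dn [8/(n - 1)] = -8/(n - 1)^2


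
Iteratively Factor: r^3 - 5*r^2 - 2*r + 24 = (r + 2)*(r^2 - 7*r + 12) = (r - 4)*(r + 2)*(r - 3)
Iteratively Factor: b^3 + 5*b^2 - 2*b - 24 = (b + 3)*(b^2 + 2*b - 8) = (b + 3)*(b + 4)*(b - 2)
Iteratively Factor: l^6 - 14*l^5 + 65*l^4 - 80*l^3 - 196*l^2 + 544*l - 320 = (l - 2)*(l^5 - 12*l^4 + 41*l^3 + 2*l^2 - 192*l + 160) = (l - 4)*(l - 2)*(l^4 - 8*l^3 + 9*l^2 + 38*l - 40) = (l - 4)*(l - 2)*(l + 2)*(l^3 - 10*l^2 + 29*l - 20) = (l - 4)^2*(l - 2)*(l + 2)*(l^2 - 6*l + 5) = (l - 4)^2*(l - 2)*(l - 1)*(l + 2)*(l - 5)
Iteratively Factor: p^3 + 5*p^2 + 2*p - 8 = (p - 1)*(p^2 + 6*p + 8) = (p - 1)*(p + 4)*(p + 2)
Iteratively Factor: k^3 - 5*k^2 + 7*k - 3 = (k - 1)*(k^2 - 4*k + 3) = (k - 1)^2*(k - 3)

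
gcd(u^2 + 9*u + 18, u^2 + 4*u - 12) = u + 6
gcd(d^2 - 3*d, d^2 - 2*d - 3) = d - 3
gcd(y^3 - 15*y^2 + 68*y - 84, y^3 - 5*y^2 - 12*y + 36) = y^2 - 8*y + 12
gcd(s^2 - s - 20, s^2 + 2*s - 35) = s - 5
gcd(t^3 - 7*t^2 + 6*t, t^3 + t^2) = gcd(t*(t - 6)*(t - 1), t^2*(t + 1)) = t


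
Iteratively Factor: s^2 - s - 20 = (s - 5)*(s + 4)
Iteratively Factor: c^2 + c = (c + 1)*(c)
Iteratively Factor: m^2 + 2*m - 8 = (m + 4)*(m - 2)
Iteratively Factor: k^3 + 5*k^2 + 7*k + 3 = (k + 1)*(k^2 + 4*k + 3) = (k + 1)*(k + 3)*(k + 1)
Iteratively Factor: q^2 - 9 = (q + 3)*(q - 3)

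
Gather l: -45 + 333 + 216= 504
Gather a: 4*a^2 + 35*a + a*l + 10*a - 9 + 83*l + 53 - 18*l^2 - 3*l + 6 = 4*a^2 + a*(l + 45) - 18*l^2 + 80*l + 50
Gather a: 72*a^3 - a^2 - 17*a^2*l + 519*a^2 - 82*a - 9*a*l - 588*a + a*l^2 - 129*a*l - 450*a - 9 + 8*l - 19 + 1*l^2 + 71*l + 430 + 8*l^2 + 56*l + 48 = 72*a^3 + a^2*(518 - 17*l) + a*(l^2 - 138*l - 1120) + 9*l^2 + 135*l + 450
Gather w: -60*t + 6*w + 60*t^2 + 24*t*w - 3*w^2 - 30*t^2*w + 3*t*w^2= 60*t^2 - 60*t + w^2*(3*t - 3) + w*(-30*t^2 + 24*t + 6)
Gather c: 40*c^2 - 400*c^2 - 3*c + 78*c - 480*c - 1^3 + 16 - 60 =-360*c^2 - 405*c - 45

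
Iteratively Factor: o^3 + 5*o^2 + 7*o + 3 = (o + 3)*(o^2 + 2*o + 1) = (o + 1)*(o + 3)*(o + 1)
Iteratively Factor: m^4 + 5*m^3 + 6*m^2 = (m + 2)*(m^3 + 3*m^2) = m*(m + 2)*(m^2 + 3*m) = m*(m + 2)*(m + 3)*(m)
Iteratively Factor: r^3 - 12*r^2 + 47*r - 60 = (r - 4)*(r^2 - 8*r + 15) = (r - 5)*(r - 4)*(r - 3)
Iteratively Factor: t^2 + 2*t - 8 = (t + 4)*(t - 2)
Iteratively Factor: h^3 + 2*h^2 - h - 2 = (h - 1)*(h^2 + 3*h + 2) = (h - 1)*(h + 1)*(h + 2)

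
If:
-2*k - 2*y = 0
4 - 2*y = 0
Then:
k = -2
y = 2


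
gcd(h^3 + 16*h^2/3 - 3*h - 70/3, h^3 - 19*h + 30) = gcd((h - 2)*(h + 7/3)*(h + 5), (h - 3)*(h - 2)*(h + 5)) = h^2 + 3*h - 10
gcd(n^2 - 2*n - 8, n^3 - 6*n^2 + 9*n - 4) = n - 4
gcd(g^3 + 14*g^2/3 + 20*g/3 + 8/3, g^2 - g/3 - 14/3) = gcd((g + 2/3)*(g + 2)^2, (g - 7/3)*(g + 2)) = g + 2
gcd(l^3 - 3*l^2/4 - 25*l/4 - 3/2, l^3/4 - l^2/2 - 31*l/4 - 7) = 1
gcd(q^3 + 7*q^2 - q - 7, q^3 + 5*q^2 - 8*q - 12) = q + 1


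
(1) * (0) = 0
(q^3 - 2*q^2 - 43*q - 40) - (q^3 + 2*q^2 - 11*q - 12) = -4*q^2 - 32*q - 28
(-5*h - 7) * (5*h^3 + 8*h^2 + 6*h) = -25*h^4 - 75*h^3 - 86*h^2 - 42*h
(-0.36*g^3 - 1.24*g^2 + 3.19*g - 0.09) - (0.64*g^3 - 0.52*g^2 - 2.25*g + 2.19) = -1.0*g^3 - 0.72*g^2 + 5.44*g - 2.28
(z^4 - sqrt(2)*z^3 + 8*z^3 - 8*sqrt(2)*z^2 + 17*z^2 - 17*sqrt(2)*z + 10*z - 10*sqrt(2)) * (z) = z^5 - sqrt(2)*z^4 + 8*z^4 - 8*sqrt(2)*z^3 + 17*z^3 - 17*sqrt(2)*z^2 + 10*z^2 - 10*sqrt(2)*z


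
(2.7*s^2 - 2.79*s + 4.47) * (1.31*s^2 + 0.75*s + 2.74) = 3.537*s^4 - 1.6299*s^3 + 11.1612*s^2 - 4.2921*s + 12.2478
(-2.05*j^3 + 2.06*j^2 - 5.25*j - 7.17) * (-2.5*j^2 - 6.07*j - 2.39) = 5.125*j^5 + 7.2935*j^4 + 5.5203*j^3 + 44.8691*j^2 + 56.0694*j + 17.1363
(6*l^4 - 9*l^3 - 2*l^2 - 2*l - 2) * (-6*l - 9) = -36*l^5 + 93*l^3 + 30*l^2 + 30*l + 18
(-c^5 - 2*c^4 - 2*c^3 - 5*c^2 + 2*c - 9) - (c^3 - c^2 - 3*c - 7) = -c^5 - 2*c^4 - 3*c^3 - 4*c^2 + 5*c - 2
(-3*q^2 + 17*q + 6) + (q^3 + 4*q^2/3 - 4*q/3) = q^3 - 5*q^2/3 + 47*q/3 + 6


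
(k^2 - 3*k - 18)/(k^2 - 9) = (k - 6)/(k - 3)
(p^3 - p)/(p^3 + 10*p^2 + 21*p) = (p^2 - 1)/(p^2 + 10*p + 21)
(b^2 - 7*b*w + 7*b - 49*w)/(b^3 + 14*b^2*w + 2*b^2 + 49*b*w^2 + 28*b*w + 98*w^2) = (b^2 - 7*b*w + 7*b - 49*w)/(b^3 + 14*b^2*w + 2*b^2 + 49*b*w^2 + 28*b*w + 98*w^2)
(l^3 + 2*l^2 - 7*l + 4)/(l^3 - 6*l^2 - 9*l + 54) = (l^3 + 2*l^2 - 7*l + 4)/(l^3 - 6*l^2 - 9*l + 54)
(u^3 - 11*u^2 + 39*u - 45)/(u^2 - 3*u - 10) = (u^2 - 6*u + 9)/(u + 2)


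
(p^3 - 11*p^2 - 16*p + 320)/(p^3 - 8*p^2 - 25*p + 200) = (p - 8)/(p - 5)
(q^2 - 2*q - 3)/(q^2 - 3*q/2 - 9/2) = 2*(q + 1)/(2*q + 3)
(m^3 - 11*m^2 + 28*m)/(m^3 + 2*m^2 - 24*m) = (m - 7)/(m + 6)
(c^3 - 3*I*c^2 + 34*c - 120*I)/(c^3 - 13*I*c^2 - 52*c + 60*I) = (c^2 + 2*I*c + 24)/(c^2 - 8*I*c - 12)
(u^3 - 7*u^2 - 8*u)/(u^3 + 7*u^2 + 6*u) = (u - 8)/(u + 6)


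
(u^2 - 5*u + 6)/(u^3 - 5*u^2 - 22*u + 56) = (u - 3)/(u^2 - 3*u - 28)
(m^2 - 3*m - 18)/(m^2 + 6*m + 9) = (m - 6)/(m + 3)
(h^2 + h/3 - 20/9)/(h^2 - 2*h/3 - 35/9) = (3*h - 4)/(3*h - 7)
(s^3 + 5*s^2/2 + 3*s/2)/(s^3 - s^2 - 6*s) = (s^2 + 5*s/2 + 3/2)/(s^2 - s - 6)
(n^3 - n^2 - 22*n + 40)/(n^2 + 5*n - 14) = (n^2 + n - 20)/(n + 7)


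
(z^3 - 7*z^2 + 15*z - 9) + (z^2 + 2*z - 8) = z^3 - 6*z^2 + 17*z - 17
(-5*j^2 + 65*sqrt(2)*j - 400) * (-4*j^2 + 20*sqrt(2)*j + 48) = 20*j^4 - 360*sqrt(2)*j^3 + 3960*j^2 - 4880*sqrt(2)*j - 19200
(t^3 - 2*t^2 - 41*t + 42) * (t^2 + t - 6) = t^5 - t^4 - 49*t^3 + 13*t^2 + 288*t - 252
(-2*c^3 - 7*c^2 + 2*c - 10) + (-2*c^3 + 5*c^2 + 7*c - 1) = -4*c^3 - 2*c^2 + 9*c - 11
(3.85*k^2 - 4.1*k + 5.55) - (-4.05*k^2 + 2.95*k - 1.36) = 7.9*k^2 - 7.05*k + 6.91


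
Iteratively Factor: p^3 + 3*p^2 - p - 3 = (p + 3)*(p^2 - 1) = (p - 1)*(p + 3)*(p + 1)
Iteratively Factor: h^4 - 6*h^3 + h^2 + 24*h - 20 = (h - 2)*(h^3 - 4*h^2 - 7*h + 10) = (h - 2)*(h + 2)*(h^2 - 6*h + 5) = (h - 5)*(h - 2)*(h + 2)*(h - 1)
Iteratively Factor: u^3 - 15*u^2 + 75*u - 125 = (u - 5)*(u^2 - 10*u + 25) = (u - 5)^2*(u - 5)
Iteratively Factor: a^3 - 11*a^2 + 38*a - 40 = (a - 5)*(a^2 - 6*a + 8) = (a - 5)*(a - 4)*(a - 2)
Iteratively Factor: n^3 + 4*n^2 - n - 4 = (n + 1)*(n^2 + 3*n - 4) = (n - 1)*(n + 1)*(n + 4)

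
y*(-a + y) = -a*y + y^2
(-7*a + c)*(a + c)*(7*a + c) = -49*a^3 - 49*a^2*c + a*c^2 + c^3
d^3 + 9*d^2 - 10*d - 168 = (d - 4)*(d + 6)*(d + 7)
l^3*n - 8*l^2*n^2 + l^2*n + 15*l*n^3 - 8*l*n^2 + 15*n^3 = (l - 5*n)*(l - 3*n)*(l*n + n)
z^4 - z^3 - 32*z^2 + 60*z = z*(z - 5)*(z - 2)*(z + 6)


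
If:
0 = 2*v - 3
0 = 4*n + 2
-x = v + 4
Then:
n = -1/2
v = 3/2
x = -11/2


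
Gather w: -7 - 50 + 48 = -9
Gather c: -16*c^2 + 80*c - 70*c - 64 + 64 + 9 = -16*c^2 + 10*c + 9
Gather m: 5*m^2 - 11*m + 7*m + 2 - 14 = 5*m^2 - 4*m - 12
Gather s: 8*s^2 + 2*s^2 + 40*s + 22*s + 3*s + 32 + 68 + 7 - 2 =10*s^2 + 65*s + 105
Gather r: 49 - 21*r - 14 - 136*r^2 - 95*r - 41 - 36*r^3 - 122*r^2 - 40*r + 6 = -36*r^3 - 258*r^2 - 156*r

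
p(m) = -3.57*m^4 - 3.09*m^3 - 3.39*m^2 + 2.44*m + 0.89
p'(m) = -14.28*m^3 - 9.27*m^2 - 6.78*m + 2.44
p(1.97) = -84.85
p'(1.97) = -156.07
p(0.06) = 1.02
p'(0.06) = 2.00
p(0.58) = 0.16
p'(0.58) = -7.40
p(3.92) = -1070.74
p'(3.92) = -1026.76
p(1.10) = -9.87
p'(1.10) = -35.24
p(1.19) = -13.37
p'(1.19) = -42.82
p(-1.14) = -7.75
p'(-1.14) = 19.28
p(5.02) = -2730.36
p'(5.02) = -2071.71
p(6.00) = -5400.67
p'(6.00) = -3456.44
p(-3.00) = -242.68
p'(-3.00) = 324.91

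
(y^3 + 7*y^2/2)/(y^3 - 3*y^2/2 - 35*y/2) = y/(y - 5)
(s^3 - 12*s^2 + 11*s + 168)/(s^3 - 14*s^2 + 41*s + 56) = (s + 3)/(s + 1)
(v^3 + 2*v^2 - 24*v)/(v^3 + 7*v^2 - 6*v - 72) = v*(v - 4)/(v^2 + v - 12)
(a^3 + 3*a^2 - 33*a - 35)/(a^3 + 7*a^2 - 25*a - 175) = (a + 1)/(a + 5)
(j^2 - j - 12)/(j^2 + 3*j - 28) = (j + 3)/(j + 7)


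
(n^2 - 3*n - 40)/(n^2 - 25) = (n - 8)/(n - 5)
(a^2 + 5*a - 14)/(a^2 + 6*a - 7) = (a - 2)/(a - 1)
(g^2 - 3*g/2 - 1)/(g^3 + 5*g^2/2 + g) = (g - 2)/(g*(g + 2))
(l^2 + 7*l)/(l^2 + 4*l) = (l + 7)/(l + 4)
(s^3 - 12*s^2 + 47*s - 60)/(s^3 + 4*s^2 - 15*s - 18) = (s^2 - 9*s + 20)/(s^2 + 7*s + 6)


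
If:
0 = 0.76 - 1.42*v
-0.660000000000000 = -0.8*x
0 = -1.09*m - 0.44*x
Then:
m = -0.33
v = 0.54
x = 0.82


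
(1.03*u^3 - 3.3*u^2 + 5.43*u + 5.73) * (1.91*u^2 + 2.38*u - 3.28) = 1.9673*u^5 - 3.8516*u^4 - 0.861099999999999*u^3 + 34.6917*u^2 - 4.173*u - 18.7944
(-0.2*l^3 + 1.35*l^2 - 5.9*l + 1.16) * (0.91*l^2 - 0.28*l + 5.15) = -0.182*l^5 + 1.2845*l^4 - 6.777*l^3 + 9.6601*l^2 - 30.7098*l + 5.974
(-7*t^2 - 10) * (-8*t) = 56*t^3 + 80*t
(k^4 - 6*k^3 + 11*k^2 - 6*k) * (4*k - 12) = 4*k^5 - 36*k^4 + 116*k^3 - 156*k^2 + 72*k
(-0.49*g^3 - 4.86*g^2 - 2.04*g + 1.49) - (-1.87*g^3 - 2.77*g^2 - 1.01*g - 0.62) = 1.38*g^3 - 2.09*g^2 - 1.03*g + 2.11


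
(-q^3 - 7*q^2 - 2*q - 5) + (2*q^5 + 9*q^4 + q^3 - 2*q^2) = 2*q^5 + 9*q^4 - 9*q^2 - 2*q - 5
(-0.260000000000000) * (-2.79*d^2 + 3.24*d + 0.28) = 0.7254*d^2 - 0.8424*d - 0.0728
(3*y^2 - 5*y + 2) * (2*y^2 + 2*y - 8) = 6*y^4 - 4*y^3 - 30*y^2 + 44*y - 16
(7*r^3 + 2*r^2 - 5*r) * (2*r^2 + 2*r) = 14*r^5 + 18*r^4 - 6*r^3 - 10*r^2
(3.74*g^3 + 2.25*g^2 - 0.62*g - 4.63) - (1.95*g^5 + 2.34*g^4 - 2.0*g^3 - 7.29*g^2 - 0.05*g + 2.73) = -1.95*g^5 - 2.34*g^4 + 5.74*g^3 + 9.54*g^2 - 0.57*g - 7.36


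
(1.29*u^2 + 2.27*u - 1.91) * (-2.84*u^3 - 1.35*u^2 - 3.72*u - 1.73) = -3.6636*u^5 - 8.1883*u^4 - 2.4389*u^3 - 8.0976*u^2 + 3.1781*u + 3.3043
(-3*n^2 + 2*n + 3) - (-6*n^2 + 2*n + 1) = 3*n^2 + 2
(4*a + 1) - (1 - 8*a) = 12*a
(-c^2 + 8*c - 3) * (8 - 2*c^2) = 2*c^4 - 16*c^3 - 2*c^2 + 64*c - 24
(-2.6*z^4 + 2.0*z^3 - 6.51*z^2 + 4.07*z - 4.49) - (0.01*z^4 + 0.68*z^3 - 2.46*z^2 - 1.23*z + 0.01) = -2.61*z^4 + 1.32*z^3 - 4.05*z^2 + 5.3*z - 4.5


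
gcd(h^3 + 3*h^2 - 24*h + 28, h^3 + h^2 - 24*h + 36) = h - 2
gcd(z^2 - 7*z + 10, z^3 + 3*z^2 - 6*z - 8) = z - 2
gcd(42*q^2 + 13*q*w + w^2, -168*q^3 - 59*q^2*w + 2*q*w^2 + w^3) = 7*q + w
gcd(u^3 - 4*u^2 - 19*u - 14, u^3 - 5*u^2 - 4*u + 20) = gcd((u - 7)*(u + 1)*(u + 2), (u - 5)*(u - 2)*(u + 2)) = u + 2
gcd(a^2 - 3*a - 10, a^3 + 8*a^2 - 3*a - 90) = 1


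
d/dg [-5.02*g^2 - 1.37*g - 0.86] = -10.04*g - 1.37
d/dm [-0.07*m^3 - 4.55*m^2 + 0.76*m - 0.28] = -0.21*m^2 - 9.1*m + 0.76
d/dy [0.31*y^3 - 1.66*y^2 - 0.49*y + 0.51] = 0.93*y^2 - 3.32*y - 0.49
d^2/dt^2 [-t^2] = -2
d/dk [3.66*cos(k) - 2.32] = -3.66*sin(k)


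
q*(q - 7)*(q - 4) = q^3 - 11*q^2 + 28*q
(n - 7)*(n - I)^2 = n^3 - 7*n^2 - 2*I*n^2 - n + 14*I*n + 7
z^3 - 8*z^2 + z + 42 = (z - 7)*(z - 3)*(z + 2)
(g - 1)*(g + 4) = g^2 + 3*g - 4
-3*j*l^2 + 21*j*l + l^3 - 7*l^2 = l*(-3*j + l)*(l - 7)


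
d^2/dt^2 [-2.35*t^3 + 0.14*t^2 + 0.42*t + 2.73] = 0.28 - 14.1*t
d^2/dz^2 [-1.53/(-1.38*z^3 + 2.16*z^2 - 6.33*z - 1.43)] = ((6.6096 - 12.6684*z)*(1.38*z^3 - 2.16*z^2 + 6.33*z + 1.43) + 1.53*(4.14*z^2 - 4.32*z + 6.33)*(8.28*z^2 - 8.64*z + 12.66))/(1.38*z^3 - 2.16*z^2 + 6.33*z + 1.43)^3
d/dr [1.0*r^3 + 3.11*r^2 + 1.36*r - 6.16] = 3.0*r^2 + 6.22*r + 1.36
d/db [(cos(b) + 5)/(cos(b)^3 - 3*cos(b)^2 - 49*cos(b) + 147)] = (-57*cos(b)/2 + 6*cos(2*b) + cos(3*b)/2 - 386)*sin(b)/(cos(b)^3 - 3*cos(b)^2 - 49*cos(b) + 147)^2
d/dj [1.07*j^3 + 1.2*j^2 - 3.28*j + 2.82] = 3.21*j^2 + 2.4*j - 3.28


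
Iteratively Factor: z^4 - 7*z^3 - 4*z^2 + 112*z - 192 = (z - 4)*(z^3 - 3*z^2 - 16*z + 48) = (z - 4)*(z - 3)*(z^2 - 16) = (z - 4)^2*(z - 3)*(z + 4)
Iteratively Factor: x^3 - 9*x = (x + 3)*(x^2 - 3*x) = x*(x + 3)*(x - 3)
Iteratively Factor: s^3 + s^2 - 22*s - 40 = (s - 5)*(s^2 + 6*s + 8) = (s - 5)*(s + 2)*(s + 4)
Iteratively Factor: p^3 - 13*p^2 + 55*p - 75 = (p - 3)*(p^2 - 10*p + 25) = (p - 5)*(p - 3)*(p - 5)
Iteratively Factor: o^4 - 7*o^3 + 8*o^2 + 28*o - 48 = (o - 3)*(o^3 - 4*o^2 - 4*o + 16) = (o - 4)*(o - 3)*(o^2 - 4) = (o - 4)*(o - 3)*(o - 2)*(o + 2)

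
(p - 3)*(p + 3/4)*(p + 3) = p^3 + 3*p^2/4 - 9*p - 27/4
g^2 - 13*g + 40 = (g - 8)*(g - 5)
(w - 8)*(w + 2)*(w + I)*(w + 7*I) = w^4 - 6*w^3 + 8*I*w^3 - 23*w^2 - 48*I*w^2 + 42*w - 128*I*w + 112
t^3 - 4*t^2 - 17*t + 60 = (t - 5)*(t - 3)*(t + 4)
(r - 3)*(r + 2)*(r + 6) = r^3 + 5*r^2 - 12*r - 36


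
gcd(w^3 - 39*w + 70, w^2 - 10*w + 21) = 1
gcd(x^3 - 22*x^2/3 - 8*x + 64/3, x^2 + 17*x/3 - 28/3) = x - 4/3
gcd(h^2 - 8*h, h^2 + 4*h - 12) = 1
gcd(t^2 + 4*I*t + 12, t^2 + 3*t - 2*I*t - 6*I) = t - 2*I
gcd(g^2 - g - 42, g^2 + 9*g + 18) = g + 6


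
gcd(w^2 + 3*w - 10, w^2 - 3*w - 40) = w + 5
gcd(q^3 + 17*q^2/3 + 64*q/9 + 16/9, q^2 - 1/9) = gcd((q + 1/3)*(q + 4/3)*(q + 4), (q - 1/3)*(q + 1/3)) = q + 1/3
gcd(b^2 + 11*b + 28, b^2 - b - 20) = b + 4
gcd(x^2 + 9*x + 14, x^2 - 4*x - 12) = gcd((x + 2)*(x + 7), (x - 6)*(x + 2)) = x + 2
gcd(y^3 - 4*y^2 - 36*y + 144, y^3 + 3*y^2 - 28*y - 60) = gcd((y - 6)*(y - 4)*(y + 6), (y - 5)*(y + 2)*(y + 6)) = y + 6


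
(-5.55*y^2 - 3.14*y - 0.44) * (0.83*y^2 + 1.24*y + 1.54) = -4.6065*y^4 - 9.4882*y^3 - 12.8058*y^2 - 5.3812*y - 0.6776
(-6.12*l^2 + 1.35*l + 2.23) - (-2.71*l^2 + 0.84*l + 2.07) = -3.41*l^2 + 0.51*l + 0.16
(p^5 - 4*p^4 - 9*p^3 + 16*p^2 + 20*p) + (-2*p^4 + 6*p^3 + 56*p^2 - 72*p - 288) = p^5 - 6*p^4 - 3*p^3 + 72*p^2 - 52*p - 288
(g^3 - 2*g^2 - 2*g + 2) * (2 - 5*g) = -5*g^4 + 12*g^3 + 6*g^2 - 14*g + 4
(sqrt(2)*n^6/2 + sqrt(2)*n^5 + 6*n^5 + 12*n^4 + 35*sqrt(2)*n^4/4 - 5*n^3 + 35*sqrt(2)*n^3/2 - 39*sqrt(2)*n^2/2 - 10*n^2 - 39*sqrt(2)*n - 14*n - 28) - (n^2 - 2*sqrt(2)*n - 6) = sqrt(2)*n^6/2 + sqrt(2)*n^5 + 6*n^5 + 12*n^4 + 35*sqrt(2)*n^4/4 - 5*n^3 + 35*sqrt(2)*n^3/2 - 39*sqrt(2)*n^2/2 - 11*n^2 - 37*sqrt(2)*n - 14*n - 22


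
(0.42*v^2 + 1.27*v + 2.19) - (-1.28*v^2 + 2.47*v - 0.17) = 1.7*v^2 - 1.2*v + 2.36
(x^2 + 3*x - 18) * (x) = x^3 + 3*x^2 - 18*x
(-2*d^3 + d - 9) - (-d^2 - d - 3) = -2*d^3 + d^2 + 2*d - 6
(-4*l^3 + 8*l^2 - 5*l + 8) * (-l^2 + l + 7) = 4*l^5 - 12*l^4 - 15*l^3 + 43*l^2 - 27*l + 56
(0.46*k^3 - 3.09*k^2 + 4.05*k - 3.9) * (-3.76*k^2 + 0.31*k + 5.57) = -1.7296*k^5 + 11.761*k^4 - 13.6237*k^3 - 1.2918*k^2 + 21.3495*k - 21.723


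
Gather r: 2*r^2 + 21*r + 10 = 2*r^2 + 21*r + 10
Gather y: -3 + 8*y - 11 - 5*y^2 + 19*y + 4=-5*y^2 + 27*y - 10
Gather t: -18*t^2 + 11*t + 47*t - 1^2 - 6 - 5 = -18*t^2 + 58*t - 12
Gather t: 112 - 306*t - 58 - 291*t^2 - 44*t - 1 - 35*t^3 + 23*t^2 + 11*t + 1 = -35*t^3 - 268*t^2 - 339*t + 54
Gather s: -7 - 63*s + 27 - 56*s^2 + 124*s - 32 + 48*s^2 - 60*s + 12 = -8*s^2 + s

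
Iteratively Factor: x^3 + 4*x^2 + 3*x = (x + 1)*(x^2 + 3*x) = (x + 1)*(x + 3)*(x)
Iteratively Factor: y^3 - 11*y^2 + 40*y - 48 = (y - 3)*(y^2 - 8*y + 16) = (y - 4)*(y - 3)*(y - 4)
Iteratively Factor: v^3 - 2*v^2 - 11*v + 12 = (v - 1)*(v^2 - v - 12) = (v - 4)*(v - 1)*(v + 3)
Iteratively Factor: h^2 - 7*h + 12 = (h - 4)*(h - 3)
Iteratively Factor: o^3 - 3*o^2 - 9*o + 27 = (o + 3)*(o^2 - 6*o + 9) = (o - 3)*(o + 3)*(o - 3)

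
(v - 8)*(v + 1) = v^2 - 7*v - 8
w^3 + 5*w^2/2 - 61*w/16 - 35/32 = (w - 5/4)*(w + 1/4)*(w + 7/2)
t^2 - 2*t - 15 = (t - 5)*(t + 3)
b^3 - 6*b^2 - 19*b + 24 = (b - 8)*(b - 1)*(b + 3)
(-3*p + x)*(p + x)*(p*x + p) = -3*p^3*x - 3*p^3 - 2*p^2*x^2 - 2*p^2*x + p*x^3 + p*x^2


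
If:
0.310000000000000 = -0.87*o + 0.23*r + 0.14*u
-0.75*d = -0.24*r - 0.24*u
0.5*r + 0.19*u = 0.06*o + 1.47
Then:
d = 0.200797720797721*u + 0.957492877492877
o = 0.0624406457739791*u + 0.434710351377018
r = 2.99216524216524 - 0.372507122507123*u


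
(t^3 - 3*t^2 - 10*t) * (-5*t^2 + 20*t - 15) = -5*t^5 + 35*t^4 - 25*t^3 - 155*t^2 + 150*t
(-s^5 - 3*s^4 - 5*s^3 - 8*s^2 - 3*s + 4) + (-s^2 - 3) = -s^5 - 3*s^4 - 5*s^3 - 9*s^2 - 3*s + 1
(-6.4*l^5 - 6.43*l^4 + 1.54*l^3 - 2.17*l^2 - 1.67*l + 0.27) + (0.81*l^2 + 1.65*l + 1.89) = -6.4*l^5 - 6.43*l^4 + 1.54*l^3 - 1.36*l^2 - 0.02*l + 2.16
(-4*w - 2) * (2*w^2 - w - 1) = -8*w^3 + 6*w + 2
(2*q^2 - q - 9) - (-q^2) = 3*q^2 - q - 9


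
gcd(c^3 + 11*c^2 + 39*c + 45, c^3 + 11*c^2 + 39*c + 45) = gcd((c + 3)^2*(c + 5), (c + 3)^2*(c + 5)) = c^3 + 11*c^2 + 39*c + 45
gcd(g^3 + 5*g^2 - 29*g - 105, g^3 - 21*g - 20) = g - 5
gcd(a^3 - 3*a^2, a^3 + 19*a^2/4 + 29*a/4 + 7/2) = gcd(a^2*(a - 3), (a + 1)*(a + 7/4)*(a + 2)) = 1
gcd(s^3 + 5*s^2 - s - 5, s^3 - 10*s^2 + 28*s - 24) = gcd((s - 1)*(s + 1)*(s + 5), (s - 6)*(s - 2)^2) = 1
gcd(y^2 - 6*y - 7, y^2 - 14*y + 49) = y - 7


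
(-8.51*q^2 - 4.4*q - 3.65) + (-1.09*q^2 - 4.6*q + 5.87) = -9.6*q^2 - 9.0*q + 2.22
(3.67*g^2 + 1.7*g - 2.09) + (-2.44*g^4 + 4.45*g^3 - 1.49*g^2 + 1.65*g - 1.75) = -2.44*g^4 + 4.45*g^3 + 2.18*g^2 + 3.35*g - 3.84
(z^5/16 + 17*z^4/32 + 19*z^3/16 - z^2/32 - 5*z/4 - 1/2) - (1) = z^5/16 + 17*z^4/32 + 19*z^3/16 - z^2/32 - 5*z/4 - 3/2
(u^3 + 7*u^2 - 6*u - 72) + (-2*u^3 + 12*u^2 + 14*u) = -u^3 + 19*u^2 + 8*u - 72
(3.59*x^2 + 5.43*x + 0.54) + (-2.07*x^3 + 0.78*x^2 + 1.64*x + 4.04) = -2.07*x^3 + 4.37*x^2 + 7.07*x + 4.58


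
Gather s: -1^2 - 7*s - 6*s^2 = -6*s^2 - 7*s - 1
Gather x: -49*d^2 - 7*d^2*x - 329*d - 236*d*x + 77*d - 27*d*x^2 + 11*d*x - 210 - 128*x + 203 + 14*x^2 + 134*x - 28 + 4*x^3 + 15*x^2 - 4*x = -49*d^2 - 252*d + 4*x^3 + x^2*(29 - 27*d) + x*(-7*d^2 - 225*d + 2) - 35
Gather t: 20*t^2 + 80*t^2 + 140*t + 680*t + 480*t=100*t^2 + 1300*t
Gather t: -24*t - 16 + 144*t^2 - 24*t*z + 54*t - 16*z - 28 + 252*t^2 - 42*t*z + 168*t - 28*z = 396*t^2 + t*(198 - 66*z) - 44*z - 44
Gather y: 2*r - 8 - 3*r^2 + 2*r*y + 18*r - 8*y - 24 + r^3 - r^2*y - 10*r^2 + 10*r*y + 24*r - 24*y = r^3 - 13*r^2 + 44*r + y*(-r^2 + 12*r - 32) - 32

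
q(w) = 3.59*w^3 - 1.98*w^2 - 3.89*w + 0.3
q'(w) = 10.77*w^2 - 3.96*w - 3.89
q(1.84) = 8.80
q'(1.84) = 25.29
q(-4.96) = -467.18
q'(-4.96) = 280.71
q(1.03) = -1.88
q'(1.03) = 3.46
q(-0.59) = 1.17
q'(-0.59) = 2.20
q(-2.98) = -100.70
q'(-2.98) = 103.55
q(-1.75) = -18.20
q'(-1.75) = 36.02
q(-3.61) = -180.36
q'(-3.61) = 150.76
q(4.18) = 211.64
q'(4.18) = 167.73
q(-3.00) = -102.78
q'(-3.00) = 104.92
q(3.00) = 67.74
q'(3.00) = 81.16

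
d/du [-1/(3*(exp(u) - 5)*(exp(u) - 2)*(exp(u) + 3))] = ((exp(u) - 5)*(exp(u) - 2) + (exp(u) - 5)*(exp(u) + 3) + (exp(u) - 2)*(exp(u) + 3))*exp(u)/(3*(exp(u) - 5)^2*(exp(u) - 2)^2*(exp(u) + 3)^2)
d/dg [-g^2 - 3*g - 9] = -2*g - 3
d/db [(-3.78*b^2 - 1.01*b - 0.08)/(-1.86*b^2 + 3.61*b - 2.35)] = (-15.5244*b^2 + 17.4684*b + 2.6623)/(3.4596*b^4 - 13.4292*b^3 + 21.7741*b^2 - 16.967*b + 5.5225)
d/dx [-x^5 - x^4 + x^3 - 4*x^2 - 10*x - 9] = -5*x^4 - 4*x^3 + 3*x^2 - 8*x - 10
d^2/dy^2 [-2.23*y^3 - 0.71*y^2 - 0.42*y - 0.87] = -13.38*y - 1.42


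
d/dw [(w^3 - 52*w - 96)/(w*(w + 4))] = (w^4 + 8*w^3 + 52*w^2 + 192*w + 384)/(w^2*(w^2 + 8*w + 16))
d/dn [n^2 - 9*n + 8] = 2*n - 9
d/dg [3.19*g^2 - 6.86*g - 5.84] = 6.38*g - 6.86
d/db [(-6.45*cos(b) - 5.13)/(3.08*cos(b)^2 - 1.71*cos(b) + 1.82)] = (-19.866*cos(b)^2 - 31.6008*cos(b) + 20.5113)*sin(b)/(9.4864*cos(b)^4 - 10.5336*cos(b)^3 + 14.1353*cos(b)^2 - 6.2244*cos(b) + 3.3124)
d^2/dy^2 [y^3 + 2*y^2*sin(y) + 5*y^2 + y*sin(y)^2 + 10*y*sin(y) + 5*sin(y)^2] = -2*y^2*sin(y) - 10*y*sin(y) + 8*y*cos(y) + 2*y*cos(2*y) + 6*y + 4*sin(y) + 2*sin(2*y) + 20*cos(y) + 10*cos(2*y) + 10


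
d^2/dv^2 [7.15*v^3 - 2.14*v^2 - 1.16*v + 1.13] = 42.9*v - 4.28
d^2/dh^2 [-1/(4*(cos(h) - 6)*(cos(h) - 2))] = (2*sin(h)^4 - 9*sin(h)^2 + 63*cos(h) - 3*cos(3*h) - 45)/(2*(cos(h) - 6)^3*(cos(h) - 2)^3)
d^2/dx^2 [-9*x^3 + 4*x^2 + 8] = 8 - 54*x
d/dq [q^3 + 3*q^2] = 3*q*(q + 2)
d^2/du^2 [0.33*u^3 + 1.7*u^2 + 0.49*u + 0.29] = 1.98*u + 3.4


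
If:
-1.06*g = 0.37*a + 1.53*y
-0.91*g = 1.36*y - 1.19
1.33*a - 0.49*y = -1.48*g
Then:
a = -3.92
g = 3.12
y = -1.22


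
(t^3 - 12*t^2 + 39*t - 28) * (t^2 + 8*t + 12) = t^5 - 4*t^4 - 45*t^3 + 140*t^2 + 244*t - 336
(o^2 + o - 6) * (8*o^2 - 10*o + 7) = 8*o^4 - 2*o^3 - 51*o^2 + 67*o - 42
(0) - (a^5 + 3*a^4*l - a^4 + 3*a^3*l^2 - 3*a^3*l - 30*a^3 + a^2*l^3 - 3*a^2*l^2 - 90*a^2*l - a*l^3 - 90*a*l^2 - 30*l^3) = -a^5 - 3*a^4*l + a^4 - 3*a^3*l^2 + 3*a^3*l + 30*a^3 - a^2*l^3 + 3*a^2*l^2 + 90*a^2*l + a*l^3 + 90*a*l^2 + 30*l^3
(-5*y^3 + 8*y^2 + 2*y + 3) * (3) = -15*y^3 + 24*y^2 + 6*y + 9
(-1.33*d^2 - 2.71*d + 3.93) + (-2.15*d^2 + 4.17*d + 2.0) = -3.48*d^2 + 1.46*d + 5.93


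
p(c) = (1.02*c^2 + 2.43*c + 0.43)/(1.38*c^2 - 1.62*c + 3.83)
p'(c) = (1.62 - 2.76*c)*(1.02*c^2 + 2.43*c + 0.43)/(1.38*c^2 - 1.62*c + 3.83)^2 + (2.04*c + 2.43)/(1.38*c^2 - 1.62*c + 3.83)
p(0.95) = 1.03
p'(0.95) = 0.94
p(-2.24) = 0.01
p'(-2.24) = -0.14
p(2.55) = 1.53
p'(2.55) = -0.08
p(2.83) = 1.50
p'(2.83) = -0.11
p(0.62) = 0.69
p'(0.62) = 1.08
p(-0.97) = -0.14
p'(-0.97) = -0.03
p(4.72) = 1.29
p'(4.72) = -0.10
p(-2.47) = 0.04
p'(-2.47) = -0.14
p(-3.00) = 0.11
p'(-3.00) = -0.12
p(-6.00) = 0.36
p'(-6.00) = -0.05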